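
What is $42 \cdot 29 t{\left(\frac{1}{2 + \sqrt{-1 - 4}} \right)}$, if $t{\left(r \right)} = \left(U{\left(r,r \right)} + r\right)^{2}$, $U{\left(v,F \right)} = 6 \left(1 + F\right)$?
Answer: $\frac{1218 \left(- 181 i + 228 \sqrt{5}\right)}{i + 4 \sqrt{5}} \approx 65847.0 - 32010.0 i$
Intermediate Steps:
$U{\left(v,F \right)} = 6 + 6 F$
$t{\left(r \right)} = \left(6 + 7 r\right)^{2}$ ($t{\left(r \right)} = \left(\left(6 + 6 r\right) + r\right)^{2} = \left(6 + 7 r\right)^{2}$)
$42 \cdot 29 t{\left(\frac{1}{2 + \sqrt{-1 - 4}} \right)} = 42 \cdot 29 \left(6 + \frac{7}{2 + \sqrt{-1 - 4}}\right)^{2} = 1218 \left(6 + \frac{7}{2 + \sqrt{-5}}\right)^{2} = 1218 \left(6 + \frac{7}{2 + i \sqrt{5}}\right)^{2}$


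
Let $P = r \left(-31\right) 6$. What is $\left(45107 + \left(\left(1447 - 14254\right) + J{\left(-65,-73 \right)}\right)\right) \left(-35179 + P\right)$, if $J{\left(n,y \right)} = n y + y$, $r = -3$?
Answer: $-1280007612$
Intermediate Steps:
$P = 558$ ($P = \left(-3\right) \left(-31\right) 6 = 93 \cdot 6 = 558$)
$J{\left(n,y \right)} = y + n y$
$\left(45107 + \left(\left(1447 - 14254\right) + J{\left(-65,-73 \right)}\right)\right) \left(-35179 + P\right) = \left(45107 - \left(12807 + 73 \left(1 - 65\right)\right)\right) \left(-35179 + 558\right) = \left(45107 - 8135\right) \left(-34621\right) = 36972 \left(-34621\right) = -1280007612$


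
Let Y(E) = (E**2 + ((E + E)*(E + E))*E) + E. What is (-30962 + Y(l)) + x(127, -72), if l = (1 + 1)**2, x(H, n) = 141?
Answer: -30545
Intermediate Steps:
l = 4 (l = 2**2 = 4)
Y(E) = E + E**2 + 4*E**3 (Y(E) = (E**2 + ((2*E)*(2*E))*E) + E = (E**2 + (4*E**2)*E) + E = (E**2 + 4*E**3) + E = E + E**2 + 4*E**3)
(-30962 + Y(l)) + x(127, -72) = (-30962 + 4*(1 + 4 + 4*4**2)) + 141 = (-30962 + 4*(1 + 4 + 4*16)) + 141 = (-30962 + 4*(1 + 4 + 64)) + 141 = (-30962 + 4*69) + 141 = (-30962 + 276) + 141 = -30686 + 141 = -30545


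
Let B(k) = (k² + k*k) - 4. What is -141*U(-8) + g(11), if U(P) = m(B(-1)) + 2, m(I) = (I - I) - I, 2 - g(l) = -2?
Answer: -560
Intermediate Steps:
g(l) = 4 (g(l) = 2 - 1*(-2) = 2 + 2 = 4)
B(k) = -4 + 2*k² (B(k) = (k² + k²) - 4 = 2*k² - 4 = -4 + 2*k²)
m(I) = -I (m(I) = 0 - I = -I)
U(P) = 4 (U(P) = -(-4 + 2*(-1)²) + 2 = -(-4 + 2*1) + 2 = -(-4 + 2) + 2 = -1*(-2) + 2 = 2 + 2 = 4)
-141*U(-8) + g(11) = -141*4 + 4 = -564 + 4 = -560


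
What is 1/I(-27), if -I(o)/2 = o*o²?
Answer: 1/39366 ≈ 2.5403e-5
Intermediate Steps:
I(o) = -2*o³ (I(o) = -2*o*o² = -2*o³)
1/I(-27) = 1/(-2*(-27)³) = 1/(-2*(-19683)) = 1/39366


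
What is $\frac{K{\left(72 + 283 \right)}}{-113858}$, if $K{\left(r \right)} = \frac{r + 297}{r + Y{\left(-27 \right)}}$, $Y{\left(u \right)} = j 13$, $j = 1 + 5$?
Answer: $- \frac{326}{24650257} \approx -1.3225 \cdot 10^{-5}$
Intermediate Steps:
$j = 6$
$Y{\left(u \right)} = 78$ ($Y{\left(u \right)} = 6 \cdot 13 = 78$)
$K{\left(r \right)} = \frac{297 + r}{78 + r}$ ($K{\left(r \right)} = \frac{r + 297}{r + 78} = \frac{297 + r}{78 + r}$)
$\frac{K{\left(72 + 283 \right)}}{-113858} = \frac{\frac{1}{78 + \left(72 + 283\right)} \left(297 + \left(72 + 283\right)\right)}{-113858} = \frac{297 + 355}{78 + 355} \left(- \frac{1}{113858}\right) = \frac{1}{433} \cdot 652 \left(- \frac{1}{113858}\right) = \frac{652}{433} \left(- \frac{1}{113858}\right) = - \frac{326}{24650257}$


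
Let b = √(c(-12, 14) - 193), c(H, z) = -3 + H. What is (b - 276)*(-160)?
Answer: 44160 - 640*I*√13 ≈ 44160.0 - 2307.6*I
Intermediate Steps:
b = 4*I*√13 (b = √((-3 - 12) - 193) = √(-15 - 193) = √(-208) = 4*I*√13 ≈ 14.422*I)
(b - 276)*(-160) = (4*I*√13 - 276)*(-160) = (-276 + 4*I*√13)*(-160) = 44160 - 640*I*√13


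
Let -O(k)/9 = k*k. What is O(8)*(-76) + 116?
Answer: 43892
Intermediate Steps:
O(k) = -9*k² (O(k) = -9*k*k = -9*k²)
O(8)*(-76) + 116 = -9*8²*(-76) + 116 = -9*64*(-76) + 116 = -576*(-76) + 116 = 43776 + 116 = 43892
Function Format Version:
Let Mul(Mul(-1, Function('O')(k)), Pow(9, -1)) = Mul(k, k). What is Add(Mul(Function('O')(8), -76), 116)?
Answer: 43892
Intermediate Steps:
Function('O')(k) = Mul(-9, Pow(k, 2)) (Function('O')(k) = Mul(-9, Mul(k, k)) = Mul(-9, Pow(k, 2)))
Add(Mul(Function('O')(8), -76), 116) = Add(Mul(Mul(-9, Pow(8, 2)), -76), 116) = Add(Mul(Mul(-9, 64), -76), 116) = Add(Mul(-576, -76), 116) = Add(43776, 116) = 43892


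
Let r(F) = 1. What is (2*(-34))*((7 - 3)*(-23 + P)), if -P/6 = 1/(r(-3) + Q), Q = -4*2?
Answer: 42160/7 ≈ 6022.9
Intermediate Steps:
Q = -8
P = 6/7 (P = -6/(1 - 8) = -6/(-7) = -6*(-⅐) = 6/7 ≈ 0.85714)
(2*(-34))*((7 - 3)*(-23 + P)) = (2*(-34))*((7 - 3)*(-23 + 6/7)) = -272*(-155)/7 = -68*(-620/7) = 42160/7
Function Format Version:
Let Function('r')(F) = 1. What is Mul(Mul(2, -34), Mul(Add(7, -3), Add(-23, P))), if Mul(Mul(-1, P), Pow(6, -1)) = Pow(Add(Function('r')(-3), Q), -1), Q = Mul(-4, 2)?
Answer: Rational(42160, 7) ≈ 6022.9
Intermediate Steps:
Q = -8
P = Rational(6, 7) (P = Mul(-6, Pow(Add(1, -8), -1)) = Mul(-6, Pow(-7, -1)) = Mul(-6, Rational(-1, 7)) = Rational(6, 7) ≈ 0.85714)
Mul(Mul(2, -34), Mul(Add(7, -3), Add(-23, P))) = Mul(Mul(2, -34), Mul(Add(7, -3), Add(-23, Rational(6, 7)))) = Mul(-68, Mul(4, Rational(-155, 7))) = Mul(-68, Rational(-620, 7)) = Rational(42160, 7)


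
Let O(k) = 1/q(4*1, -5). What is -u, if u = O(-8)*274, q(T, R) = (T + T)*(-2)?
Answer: 137/8 ≈ 17.125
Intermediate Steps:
q(T, R) = -4*T (q(T, R) = (2*T)*(-2) = -4*T)
O(k) = -1/16 (O(k) = 1/(-16) = -1/16)
u = -137/8 (u = -1/16*274 = -137/8 ≈ -17.125)
-u = -1*(-137/8) = 137/8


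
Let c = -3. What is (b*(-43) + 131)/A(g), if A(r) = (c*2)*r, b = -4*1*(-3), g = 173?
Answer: 385/1038 ≈ 0.37091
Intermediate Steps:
b = 12 (b = -4*(-3) = 12)
A(r) = -6*r (A(r) = (-3*2)*r = -6*r)
(b*(-43) + 131)/A(g) = (12*(-43) + 131)/((-6*173)) = (-516 + 131)/(-1038) = -385*(-1/1038) = 385/1038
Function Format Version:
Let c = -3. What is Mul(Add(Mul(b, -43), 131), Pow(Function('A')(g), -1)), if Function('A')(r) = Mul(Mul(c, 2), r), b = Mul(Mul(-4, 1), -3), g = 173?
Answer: Rational(385, 1038) ≈ 0.37091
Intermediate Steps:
b = 12 (b = Mul(-4, -3) = 12)
Function('A')(r) = Mul(-6, r) (Function('A')(r) = Mul(Mul(-3, 2), r) = Mul(-6, r))
Mul(Add(Mul(b, -43), 131), Pow(Function('A')(g), -1)) = Mul(Add(Mul(12, -43), 131), Pow(Mul(-6, 173), -1)) = Mul(Add(-516, 131), Pow(-1038, -1)) = Mul(-385, Rational(-1, 1038)) = Rational(385, 1038)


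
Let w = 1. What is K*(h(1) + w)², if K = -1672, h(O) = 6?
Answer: -81928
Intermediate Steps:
K*(h(1) + w)² = -1672*(6 + 1)² = -1672*7² = -1672*49 = -81928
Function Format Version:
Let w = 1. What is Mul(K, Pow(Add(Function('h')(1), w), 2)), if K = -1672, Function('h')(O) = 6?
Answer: -81928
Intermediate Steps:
Mul(K, Pow(Add(Function('h')(1), w), 2)) = Mul(-1672, Pow(Add(6, 1), 2)) = Mul(-1672, Pow(7, 2)) = Mul(-1672, 49) = -81928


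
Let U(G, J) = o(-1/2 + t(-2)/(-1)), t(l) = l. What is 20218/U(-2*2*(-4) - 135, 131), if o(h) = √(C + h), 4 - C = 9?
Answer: -20218*I*√14/7 ≈ -10807.0*I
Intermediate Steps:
C = -5 (C = 4 - 1*9 = 4 - 9 = -5)
o(h) = √(-5 + h)
U(G, J) = I*√14/2 (U(G, J) = √(-5 + (-1/2 - 2/(-1))) = √(-5 + (-1*½ - 2*(-1))) = √(-5 + (-½ + 2)) = √(-5 + 3/2) = √(-7/2) = I*√14/2)
20218/U(-2*2*(-4) - 135, 131) = 20218/((I*√14/2)) = 20218*(-I*√14/7) = -20218*I*√14/7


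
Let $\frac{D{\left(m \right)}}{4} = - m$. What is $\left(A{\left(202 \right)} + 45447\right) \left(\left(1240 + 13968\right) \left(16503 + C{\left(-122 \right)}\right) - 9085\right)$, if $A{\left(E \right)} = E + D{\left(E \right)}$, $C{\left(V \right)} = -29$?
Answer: $11233903941387$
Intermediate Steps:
$D{\left(m \right)} = - 4 m$ ($D{\left(m \right)} = 4 \left(- m\right) = - 4 m$)
$A{\left(E \right)} = - 3 E$ ($A{\left(E \right)} = E - 4 E = - 3 E$)
$\left(A{\left(202 \right)} + 45447\right) \left(\left(1240 + 13968\right) \left(16503 + C{\left(-122 \right)}\right) - 9085\right) = \left(\left(-3\right) 202 + 45447\right) \left(\left(1240 + 13968\right) \left(16503 - 29\right) - 9085\right) = \left(-606 + 45447\right) \left(15208 \cdot 16474 - 9085\right) = 44841 \left(250536592 - 9085\right) = 44841 \cdot 250527507 = 11233903941387$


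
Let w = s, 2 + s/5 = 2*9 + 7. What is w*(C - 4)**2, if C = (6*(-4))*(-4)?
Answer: 973360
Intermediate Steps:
s = 115 (s = -10 + 5*(2*9 + 7) = -10 + 5*(18 + 7) = -10 + 5*25 = -10 + 125 = 115)
C = 96 (C = -24*(-4) = 96)
w = 115
w*(C - 4)**2 = 115*(96 - 4)**2 = 115*92**2 = 115*8464 = 973360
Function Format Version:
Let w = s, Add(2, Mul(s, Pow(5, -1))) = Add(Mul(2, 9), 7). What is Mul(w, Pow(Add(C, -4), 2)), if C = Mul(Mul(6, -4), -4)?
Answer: 973360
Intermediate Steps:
s = 115 (s = Add(-10, Mul(5, Add(Mul(2, 9), 7))) = Add(-10, Mul(5, Add(18, 7))) = Add(-10, Mul(5, 25)) = Add(-10, 125) = 115)
C = 96 (C = Mul(-24, -4) = 96)
w = 115
Mul(w, Pow(Add(C, -4), 2)) = Mul(115, Pow(Add(96, -4), 2)) = Mul(115, Pow(92, 2)) = Mul(115, 8464) = 973360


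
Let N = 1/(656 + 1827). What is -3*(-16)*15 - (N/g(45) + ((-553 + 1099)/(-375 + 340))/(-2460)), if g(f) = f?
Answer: 32983881079/45811350 ≈ 719.99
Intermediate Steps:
N = 1/2483 ≈ 0.00040274
-3*(-16)*15 - (N/g(45) + ((-553 + 1099)/(-375 + 340))/(-2460)) = -3*(-16)*15 - ((1/2483)/45 + ((-553 + 1099)/(-375 + 340))/(-2460)) = 48*15 - ((1/2483)*(1/45) + (546/(-35))*(-1/2460)) = 720 - (1/111735 + (546*(-1/35))*(-1/2460)) = 720 - (1/111735 - 78/5*(-1/2460)) = 720 - (1/111735 + 13/2050) = 720 - 1*290921/45811350 = 720 - 290921/45811350 = 32983881079/45811350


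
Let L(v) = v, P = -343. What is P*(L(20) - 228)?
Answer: 71344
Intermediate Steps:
P*(L(20) - 228) = -343*(20 - 228) = -343*(-208) = 71344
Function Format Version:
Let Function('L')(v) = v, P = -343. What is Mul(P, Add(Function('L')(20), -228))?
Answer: 71344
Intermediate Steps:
Mul(P, Add(Function('L')(20), -228)) = Mul(-343, Add(20, -228)) = Mul(-343, -208) = 71344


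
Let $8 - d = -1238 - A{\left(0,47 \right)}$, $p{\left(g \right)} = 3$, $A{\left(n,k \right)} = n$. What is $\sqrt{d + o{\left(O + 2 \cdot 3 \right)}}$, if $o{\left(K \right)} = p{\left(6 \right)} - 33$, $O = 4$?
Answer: $8 \sqrt{19} \approx 34.871$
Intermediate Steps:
$d = 1246$ ($d = 8 - \left(-1238 - 0\right) = 8 - \left(-1238 + 0\right) = 8 - -1238 = 8 + 1238 = 1246$)
$o{\left(K \right)} = -30$ ($o{\left(K \right)} = 3 - 33 = -30$)
$\sqrt{d + o{\left(O + 2 \cdot 3 \right)}} = \sqrt{1246 - 30} = \sqrt{1216} = 8 \sqrt{19}$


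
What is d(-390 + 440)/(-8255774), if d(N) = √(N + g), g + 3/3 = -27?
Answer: -√22/8255774 ≈ -5.6814e-7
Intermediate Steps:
g = -28 (g = -1 - 27 = -28)
d(N) = √(-28 + N) (d(N) = √(N - 28) = √(-28 + N))
d(-390 + 440)/(-8255774) = √(-28 + (-390 + 440))/(-8255774) = √(-28 + 50)*(-1/8255774) = √22*(-1/8255774) = -√22/8255774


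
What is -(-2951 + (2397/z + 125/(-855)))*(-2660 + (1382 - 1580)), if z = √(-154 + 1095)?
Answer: -1442278268/171 + 6850626*√941/941 ≈ -8.2111e+6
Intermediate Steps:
z = √941 ≈ 30.676
-(-2951 + (2397/z + 125/(-855)))*(-2660 + (1382 - 1580)) = -(-2951 + (2397/(√941) + 125/(-855)))*(-2660 + (1382 - 1580)) = -(-2951 + (2397*(√941/941) + 125*(-1/855)))*(-2660 - 198) = -(-2951 + (2397*√941/941 - 25/171))*(-2858) = -(-2951 + (-25/171 + 2397*√941/941))*(-2858) = -(-504646/171 + 2397*√941/941)*(-2858) = -(1442278268/171 - 6850626*√941/941) = -1442278268/171 + 6850626*√941/941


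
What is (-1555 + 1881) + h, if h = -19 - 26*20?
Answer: -213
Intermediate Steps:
h = -539 (h = -19 - 520 = -539)
(-1555 + 1881) + h = (-1555 + 1881) - 539 = 326 - 539 = -213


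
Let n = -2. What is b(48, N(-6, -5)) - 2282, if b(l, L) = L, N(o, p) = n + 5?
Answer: -2279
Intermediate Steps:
N(o, p) = 3 (N(o, p) = -2 + 5 = 3)
b(48, N(-6, -5)) - 2282 = 3 - 2282 = -2279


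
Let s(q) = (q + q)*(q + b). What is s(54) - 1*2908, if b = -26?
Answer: 116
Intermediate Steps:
s(q) = 2*q*(-26 + q) (s(q) = (q + q)*(q - 26) = (2*q)*(-26 + q) = 2*q*(-26 + q))
s(54) - 1*2908 = 2*54*(-26 + 54) - 1*2908 = 2*54*28 - 2908 = 3024 - 2908 = 116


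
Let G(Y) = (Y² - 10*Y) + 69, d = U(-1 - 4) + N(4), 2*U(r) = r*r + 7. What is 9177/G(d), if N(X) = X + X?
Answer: 3059/135 ≈ 22.659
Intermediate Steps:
N(X) = 2*X
U(r) = 7/2 + r²/2 (U(r) = (r*r + 7)/2 = (r² + 7)/2 = (7 + r²)/2 = 7/2 + r²/2)
d = 24 (d = (7/2 + (-1 - 4)²/2) + 2*4 = (7/2 + (½)*(-5)²) + 8 = (7/2 + (½)*25) + 8 = (7/2 + 25/2) + 8 = 16 + 8 = 24)
G(Y) = 69 + Y² - 10*Y
9177/G(d) = 9177/(69 + 24² - 10*24) = 9177/(69 + 576 - 240) = 9177/405 = 9177*(1/405) = 3059/135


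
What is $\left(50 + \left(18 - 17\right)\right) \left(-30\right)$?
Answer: $-1530$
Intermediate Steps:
$\left(50 + \left(18 - 17\right)\right) \left(-30\right) = \left(50 + 1\right) \left(-30\right) = 51 \left(-30\right) = -1530$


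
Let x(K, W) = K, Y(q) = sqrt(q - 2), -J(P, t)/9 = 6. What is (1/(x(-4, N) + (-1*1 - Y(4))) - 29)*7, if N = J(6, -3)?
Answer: -4704/23 + 7*sqrt(2)/23 ≈ -204.09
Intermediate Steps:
J(P, t) = -54 (J(P, t) = -9*6 = -54)
N = -54
Y(q) = sqrt(-2 + q)
(1/(x(-4, N) + (-1*1 - Y(4))) - 29)*7 = (1/(-4 + (-1*1 - sqrt(-2 + 4))) - 29)*7 = (1/(-4 + (-1 - sqrt(2))) - 29)*7 = (1/(-5 - sqrt(2)) - 29)*7 = (-29 + 1/(-5 - sqrt(2)))*7 = -203 + 7/(-5 - sqrt(2))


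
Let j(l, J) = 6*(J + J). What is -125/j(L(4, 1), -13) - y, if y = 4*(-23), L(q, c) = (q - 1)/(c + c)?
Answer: 14477/156 ≈ 92.801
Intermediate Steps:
L(q, c) = (-1 + q)/(2*c) (L(q, c) = (-1 + q)/((2*c)) = (-1 + q)*(1/(2*c)) = (-1 + q)/(2*c))
j(l, J) = 12*J (j(l, J) = 6*(2*J) = 12*J)
y = -92
-125/j(L(4, 1), -13) - y = -125/(12*(-13)) - 1*(-92) = -125/(-156) + 92 = -125*(-1/156) + 92 = 125/156 + 92 = 14477/156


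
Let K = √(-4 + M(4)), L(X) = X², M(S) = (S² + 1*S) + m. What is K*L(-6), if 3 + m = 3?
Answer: 144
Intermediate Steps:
m = 0 (m = -3 + 3 = 0)
M(S) = S + S² (M(S) = (S² + 1*S) + 0 = (S² + S) + 0 = (S + S²) + 0 = S + S²)
K = 4 (K = √(-4 + 4*(1 + 4)) = √(-4 + 4*5) = √(-4 + 20) = √16 = 4)
K*L(-6) = 4*(-6)² = 4*36 = 144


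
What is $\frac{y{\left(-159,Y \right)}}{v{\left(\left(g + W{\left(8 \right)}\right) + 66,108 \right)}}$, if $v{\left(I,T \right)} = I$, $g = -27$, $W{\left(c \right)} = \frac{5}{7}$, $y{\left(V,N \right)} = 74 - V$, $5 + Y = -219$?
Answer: $\frac{1631}{278} \approx 5.8669$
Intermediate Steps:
$Y = -224$ ($Y = -5 - 219 = -224$)
$W{\left(c \right)} = \frac{5}{7}$ ($W{\left(c \right)} = 5 \cdot \frac{1}{7} = \frac{5}{7}$)
$\frac{y{\left(-159,Y \right)}}{v{\left(\left(g + W{\left(8 \right)}\right) + 66,108 \right)}} = \frac{74 - -159}{\left(-27 + \frac{5}{7}\right) + 66} = \frac{74 + 159}{- \frac{184}{7} + 66} = \frac{233}{\frac{278}{7}} = 233 \cdot \frac{7}{278} = \frac{1631}{278}$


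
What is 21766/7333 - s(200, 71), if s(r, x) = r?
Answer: -1444834/7333 ≈ -197.03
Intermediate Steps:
21766/7333 - s(200, 71) = 21766/7333 - 1*200 = 21766*(1/7333) - 200 = 21766/7333 - 200 = -1444834/7333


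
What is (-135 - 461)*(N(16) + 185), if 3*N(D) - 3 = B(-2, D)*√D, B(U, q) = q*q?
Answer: -942872/3 ≈ -3.1429e+5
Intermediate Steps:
B(U, q) = q²
N(D) = 1 + D^(5/2)/3 (N(D) = 1 + (D²*√D)/3 = 1 + D^(5/2)/3)
(-135 - 461)*(N(16) + 185) = (-135 - 461)*((1 + 16^(5/2)/3) + 185) = -596*((1 + (⅓)*1024) + 185) = -596*((1 + 1024/3) + 185) = -596*(1027/3 + 185) = -596*1582/3 = -942872/3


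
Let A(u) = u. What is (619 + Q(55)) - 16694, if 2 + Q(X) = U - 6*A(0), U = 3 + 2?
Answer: -16072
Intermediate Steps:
U = 5
Q(X) = 3 (Q(X) = -2 + (5 - 6*0) = -2 + (5 + 0) = -2 + 5 = 3)
(619 + Q(55)) - 16694 = (619 + 3) - 16694 = 622 - 16694 = -16072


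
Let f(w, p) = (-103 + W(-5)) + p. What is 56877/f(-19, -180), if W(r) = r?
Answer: -18959/96 ≈ -197.49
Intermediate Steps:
f(w, p) = -108 + p (f(w, p) = (-103 - 5) + p = -108 + p)
56877/f(-19, -180) = 56877/(-108 - 180) = 56877/(-288) = 56877*(-1/288) = -18959/96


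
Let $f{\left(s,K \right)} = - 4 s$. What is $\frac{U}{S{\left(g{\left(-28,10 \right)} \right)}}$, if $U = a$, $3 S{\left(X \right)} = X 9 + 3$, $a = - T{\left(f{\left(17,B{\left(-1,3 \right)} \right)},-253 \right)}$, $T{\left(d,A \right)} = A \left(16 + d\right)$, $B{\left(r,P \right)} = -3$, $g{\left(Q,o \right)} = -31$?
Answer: $143$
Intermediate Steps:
$a = -13156$ ($a = - \left(-253\right) \left(16 - 68\right) = - \left(-253\right) \left(-52\right) = \left(-1\right) 13156 = -13156$)
$S{\left(X \right)} = 1 + 3 X$ ($S{\left(X \right)} = \frac{X 9 + 3}{3} = \frac{9 X + 3}{3} = \frac{3 + 9 X}{3} = 1 + 3 X$)
$U = -13156$
$\frac{U}{S{\left(g{\left(-28,10 \right)} \right)}} = - \frac{13156}{1 + 3 \left(-31\right)} = - \frac{13156}{1 - 93} = - \frac{13156}{-92} = \left(-13156\right) \left(- \frac{1}{92}\right) = 143$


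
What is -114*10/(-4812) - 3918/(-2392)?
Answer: 899179/479596 ≈ 1.8749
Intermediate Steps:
-114*10/(-4812) - 3918/(-2392) = -1140*(-1/4812) - 3918*(-1/2392) = 95/401 + 1959/1196 = 899179/479596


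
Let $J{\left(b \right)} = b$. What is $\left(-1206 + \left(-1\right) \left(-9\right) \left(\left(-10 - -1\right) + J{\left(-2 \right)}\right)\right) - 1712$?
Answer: $-3017$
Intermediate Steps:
$\left(-1206 + \left(-1\right) \left(-9\right) \left(\left(-10 - -1\right) + J{\left(-2 \right)}\right)\right) - 1712 = \left(-1206 + \left(-1\right) \left(-9\right) \left(\left(-10 - -1\right) - 2\right)\right) - 1712 = \left(-1206 + 9 \left(\left(-10 + 1\right) - 2\right)\right) - 1712 = \left(-1206 + 9 \left(-9 - 2\right)\right) - 1712 = \left(-1206 + 9 \left(-11\right)\right) - 1712 = \left(-1206 - 99\right) - 1712 = -1305 - 1712 = -3017$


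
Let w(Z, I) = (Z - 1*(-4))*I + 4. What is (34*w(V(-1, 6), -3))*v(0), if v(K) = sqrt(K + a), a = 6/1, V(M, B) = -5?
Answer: 238*sqrt(6) ≈ 582.98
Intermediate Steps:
a = 6 (a = 6*1 = 6)
w(Z, I) = 4 + I*(4 + Z) (w(Z, I) = (Z + 4)*I + 4 = (4 + Z)*I + 4 = I*(4 + Z) + 4 = 4 + I*(4 + Z))
v(K) = sqrt(6 + K) (v(K) = sqrt(K + 6) = sqrt(6 + K))
(34*w(V(-1, 6), -3))*v(0) = (34*(4 + 4*(-3) - 3*(-5)))*sqrt(6 + 0) = (34*(4 - 12 + 15))*sqrt(6) = (34*7)*sqrt(6) = 238*sqrt(6)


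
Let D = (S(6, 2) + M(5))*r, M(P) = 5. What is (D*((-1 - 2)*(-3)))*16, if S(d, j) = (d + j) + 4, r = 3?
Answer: 7344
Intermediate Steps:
S(d, j) = 4 + d + j
D = 51 (D = ((4 + 6 + 2) + 5)*3 = (12 + 5)*3 = 17*3 = 51)
(D*((-1 - 2)*(-3)))*16 = (51*((-1 - 2)*(-3)))*16 = (51*(-3*(-3)))*16 = (51*9)*16 = 459*16 = 7344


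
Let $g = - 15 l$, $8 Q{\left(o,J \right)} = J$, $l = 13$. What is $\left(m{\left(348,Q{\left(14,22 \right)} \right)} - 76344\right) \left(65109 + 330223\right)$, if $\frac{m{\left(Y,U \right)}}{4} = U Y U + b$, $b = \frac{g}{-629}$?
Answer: $- \frac{16365998808516}{629} \approx -2.6019 \cdot 10^{10}$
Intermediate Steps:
$Q{\left(o,J \right)} = \frac{J}{8}$
$g = -195$ ($g = \left(-15\right) 13 = -195$)
$b = \frac{195}{629}$ ($b = - \frac{195}{-629} = \left(-195\right) \left(- \frac{1}{629}\right) = \frac{195}{629} \approx 0.31002$)
$m{\left(Y,U \right)} = \frac{780}{629} + 4 Y U^{2}$ ($m{\left(Y,U \right)} = 4 \left(U Y U + \frac{195}{629}\right) = 4 \left(Y U^{2} + \frac{195}{629}\right) = 4 \left(\frac{195}{629} + Y U^{2}\right) = \frac{780}{629} + 4 Y U^{2}$)
$\left(m{\left(348,Q{\left(14,22 \right)} \right)} - 76344\right) \left(65109 + 330223\right) = \left(\left(\frac{780}{629} + 4 \cdot 348 \left(\frac{1}{8} \cdot 22\right)^{2}\right) - 76344\right) \left(65109 + 330223\right) = \left(\left(\frac{780}{629} + 4 \cdot 348 \left(\frac{11}{4}\right)^{2}\right) - 76344\right) 395332 = \left(\left(\frac{780}{629} + 4 \cdot 348 \cdot \frac{121}{16}\right) - 76344\right) 395332 = \left(\left(\frac{780}{629} + 10527\right) - 76344\right) 395332 = \left(\frac{6622263}{629} - 76344\right) 395332 = \left(- \frac{41398113}{629}\right) 395332 = - \frac{16365998808516}{629}$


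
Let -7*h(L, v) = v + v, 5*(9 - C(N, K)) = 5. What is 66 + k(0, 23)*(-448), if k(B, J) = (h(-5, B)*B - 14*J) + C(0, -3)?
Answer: 140738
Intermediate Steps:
C(N, K) = 8 (C(N, K) = 9 - 1/5*5 = 9 - 1 = 8)
h(L, v) = -2*v/7 (h(L, v) = -(v + v)/7 = -2*v/7)
k(B, J) = 8 - 14*J - 2*B**2/7 (k(B, J) = ((-2*B/7)*B - 14*J) + 8 = (-2*B**2/7 - 14*J) + 8 = (-14*J - 2*B**2/7) + 8 = 8 - 14*J - 2*B**2/7)
66 + k(0, 23)*(-448) = 66 + (8 - 14*23 - 2/7*0**2)*(-448) = 66 + (8 - 322 - 2/7*0)*(-448) = 66 + (8 - 322 + 0)*(-448) = 66 - 314*(-448) = 66 + 140672 = 140738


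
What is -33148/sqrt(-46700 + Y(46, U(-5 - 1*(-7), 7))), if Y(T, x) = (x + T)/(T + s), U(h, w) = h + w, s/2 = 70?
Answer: 33148*I*sqrt(1615622970)/8686145 ≈ 153.39*I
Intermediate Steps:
s = 140 (s = 2*70 = 140)
Y(T, x) = (T + x)/(140 + T) (Y(T, x) = (x + T)/(T + 140) = (T + x)/(140 + T))
-33148/sqrt(-46700 + Y(46, U(-5 - 1*(-7), 7))) = -33148/sqrt(-46700 + (46 + ((-5 - 1*(-7)) + 7))/(140 + 46)) = -33148/sqrt(-46700 + (46 + ((-5 + 7) + 7))/186) = -33148/sqrt(-46700 + (46 + (2 + 7))/186) = -33148/sqrt(-46700 + (46 + 9)/186) = -33148/sqrt(-46700 + (1/186)*55) = -33148/sqrt(-46700 + 55/186) = -33148*(-I*sqrt(1615622970)/8686145) = -(-33148)*I*sqrt(1615622970)/8686145 = 33148*I*sqrt(1615622970)/8686145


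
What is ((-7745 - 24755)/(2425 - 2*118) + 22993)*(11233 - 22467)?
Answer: -565060954418/2189 ≈ -2.5814e+8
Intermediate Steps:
((-7745 - 24755)/(2425 - 2*118) + 22993)*(11233 - 22467) = (-32500/(2425 - 236) + 22993)*(-11234) = (-32500/2189 + 22993)*(-11234) = (50299177/2189)*(-11234) = -565060954418/2189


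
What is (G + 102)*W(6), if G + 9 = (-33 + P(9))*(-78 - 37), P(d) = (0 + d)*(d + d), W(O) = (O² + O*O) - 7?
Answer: -958230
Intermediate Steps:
W(O) = -7 + 2*O² (W(O) = (O² + O²) - 7 = 2*O² - 7 = -7 + 2*O²)
P(d) = 2*d² (P(d) = d*(2*d) = 2*d²)
G = -14844 (G = -9 + (-33 + 2*9²)*(-78 - 37) = -9 + (-33 + 2*81)*(-115) = -9 + (-33 + 162)*(-115) = -9 + 129*(-115) = -9 - 14835 = -14844)
(G + 102)*W(6) = (-14844 + 102)*(-7 + 2*6²) = -14742*(-7 + 2*36) = -14742*(-7 + 72) = -14742*65 = -958230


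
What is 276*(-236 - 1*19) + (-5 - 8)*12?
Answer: -70536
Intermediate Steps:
276*(-236 - 1*19) + (-5 - 8)*12 = 276*(-236 - 19) - 13*12 = 276*(-255) - 156 = -70380 - 156 = -70536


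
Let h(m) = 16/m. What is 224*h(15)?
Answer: 3584/15 ≈ 238.93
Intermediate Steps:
224*h(15) = 224*(16/15) = 3584/15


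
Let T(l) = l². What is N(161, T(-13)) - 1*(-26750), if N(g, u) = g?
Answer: 26911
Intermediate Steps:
N(161, T(-13)) - 1*(-26750) = 161 - 1*(-26750) = 161 + 26750 = 26911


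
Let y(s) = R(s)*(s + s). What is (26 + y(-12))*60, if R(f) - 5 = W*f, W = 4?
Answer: 63480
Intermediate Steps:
R(f) = 5 + 4*f
y(s) = 2*s*(5 + 4*s) (y(s) = (5 + 4*s)*(s + s) = (5 + 4*s)*(2*s) = 2*s*(5 + 4*s))
(26 + y(-12))*60 = (26 + 2*(-12)*(5 + 4*(-12)))*60 = (26 + 2*(-12)*(5 - 48))*60 = (26 + 2*(-12)*(-43))*60 = (26 + 1032)*60 = 1058*60 = 63480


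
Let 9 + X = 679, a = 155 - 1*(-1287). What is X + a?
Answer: 2112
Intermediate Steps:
a = 1442 (a = 155 + 1287 = 1442)
X = 670 (X = -9 + 679 = 670)
X + a = 670 + 1442 = 2112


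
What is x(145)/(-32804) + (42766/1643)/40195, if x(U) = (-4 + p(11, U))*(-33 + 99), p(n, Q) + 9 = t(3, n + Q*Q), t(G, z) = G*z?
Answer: -137504295574043/1083194394770 ≈ -126.94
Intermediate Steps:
p(n, Q) = -9 + 3*n + 3*Q**2 (p(n, Q) = -9 + 3*(n + Q*Q) = -9 + 3*(n + Q**2) = -9 + (3*n + 3*Q**2) = -9 + 3*n + 3*Q**2)
x(U) = 1320 + 198*U**2 (x(U) = (-4 + (-9 + 3*11 + 3*U**2))*(-33 + 99) = (-4 + (-9 + 33 + 3*U**2))*66 = (-4 + (24 + 3*U**2))*66 = (20 + 3*U**2)*66 = 1320 + 198*U**2)
x(145)/(-32804) + (42766/1643)/40195 = (1320 + 198*145**2)/(-32804) + (42766/1643)/40195 = (1320 + 198*21025)*(-1/32804) + (42766*(1/1643))*(1/40195) = (1320 + 4162950)*(-1/32804) + (42766/1643)*(1/40195) = 4164270*(-1/32804) + 42766/66040385 = -2082135/16402 + 42766/66040385 = -137504295574043/1083194394770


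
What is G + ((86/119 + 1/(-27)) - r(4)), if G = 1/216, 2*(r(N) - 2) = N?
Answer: -85073/25704 ≈ -3.3097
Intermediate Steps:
r(N) = 2 + N/2
G = 1/216 ≈ 0.0046296
G + ((86/119 + 1/(-27)) - r(4)) = 1/216 + ((86/119 + 1/(-27)) - (2 + (1/2)*4)) = 1/216 + ((86*(1/119) + 1*(-1/27)) - (2 + 2)) = 1/216 + ((86/119 - 1/27) - 1*4) = 1/216 + (2203/3213 - 4) = 1/216 - 10649/3213 = -85073/25704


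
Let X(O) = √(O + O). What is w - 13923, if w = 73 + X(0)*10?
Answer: -13850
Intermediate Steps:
X(O) = √2*√O (X(O) = √(2*O) = √2*√O)
w = 73 (w = 73 + (√2*√0)*10 = 73 + (√2*0)*10 = 73 + 0*10 = 73 + 0 = 73)
w - 13923 = 73 - 13923 = -13850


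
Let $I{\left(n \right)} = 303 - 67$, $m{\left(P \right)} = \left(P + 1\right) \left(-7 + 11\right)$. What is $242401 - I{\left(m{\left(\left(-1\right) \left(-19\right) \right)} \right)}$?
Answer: $242165$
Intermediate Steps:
$m{\left(P \right)} = 4 + 4 P$ ($m{\left(P \right)} = \left(1 + P\right) 4 = 4 + 4 P$)
$I{\left(n \right)} = 236$
$242401 - I{\left(m{\left(\left(-1\right) \left(-19\right) \right)} \right)} = 242401 - 236 = 242165$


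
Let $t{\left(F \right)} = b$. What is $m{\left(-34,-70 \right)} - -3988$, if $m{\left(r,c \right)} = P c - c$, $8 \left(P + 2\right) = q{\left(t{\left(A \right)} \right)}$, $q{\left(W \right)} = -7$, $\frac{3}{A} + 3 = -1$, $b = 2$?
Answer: $\frac{17037}{4} \approx 4259.3$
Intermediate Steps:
$A = - \frac{3}{4}$ ($A = \frac{3}{-3 - 1} = \frac{3}{-4} = 3 \left(- \frac{1}{4}\right) = - \frac{3}{4} \approx -0.75$)
$t{\left(F \right)} = 2$
$P = - \frac{23}{8}$ ($P = -2 + \frac{1}{8} \left(-7\right) = -2 - \frac{7}{8} = - \frac{23}{8} \approx -2.875$)
$m{\left(r,c \right)} = - \frac{31 c}{8}$ ($m{\left(r,c \right)} = - \frac{23 c}{8} - c = - \frac{31 c}{8}$)
$m{\left(-34,-70 \right)} - -3988 = \left(- \frac{31}{8}\right) \left(-70\right) - -3988 = \frac{1085}{4} + 3988 = \frac{17037}{4}$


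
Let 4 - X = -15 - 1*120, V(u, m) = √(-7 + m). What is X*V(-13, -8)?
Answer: 139*I*√15 ≈ 538.34*I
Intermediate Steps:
X = 139 (X = 4 - (-15 - 1*120) = 4 - (-15 - 120) = 4 - 1*(-135) = 4 + 135 = 139)
X*V(-13, -8) = 139*√(-7 - 8) = 139*√(-15) = 139*(I*√15) = 139*I*√15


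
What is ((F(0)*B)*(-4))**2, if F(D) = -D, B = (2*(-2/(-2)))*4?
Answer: 0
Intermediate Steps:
B = 8 (B = (2*(-2*(-1/2)))*4 = (2*1)*4 = 2*4 = 8)
((F(0)*B)*(-4))**2 = ((-1*0*8)*(-4))**2 = ((0*8)*(-4))**2 = (0*(-4))**2 = 0**2 = 0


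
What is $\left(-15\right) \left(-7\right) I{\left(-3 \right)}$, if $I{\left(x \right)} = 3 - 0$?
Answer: $315$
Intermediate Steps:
$I{\left(x \right)} = 3$ ($I{\left(x \right)} = 3 + 0 = 3$)
$\left(-15\right) \left(-7\right) I{\left(-3 \right)} = \left(-15\right) \left(-7\right) 3 = 105 \cdot 3 = 315$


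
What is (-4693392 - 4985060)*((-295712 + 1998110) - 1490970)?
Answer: -2046295749456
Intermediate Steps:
(-4693392 - 4985060)*((-295712 + 1998110) - 1490970) = -9678452*(1702398 - 1490970) = -9678452*211428 = -2046295749456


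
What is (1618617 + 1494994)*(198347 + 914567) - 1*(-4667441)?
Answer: 3465185939895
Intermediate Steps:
(1618617 + 1494994)*(198347 + 914567) - 1*(-4667441) = 3113611*1112914 + 4667441 = 3465181272454 + 4667441 = 3465185939895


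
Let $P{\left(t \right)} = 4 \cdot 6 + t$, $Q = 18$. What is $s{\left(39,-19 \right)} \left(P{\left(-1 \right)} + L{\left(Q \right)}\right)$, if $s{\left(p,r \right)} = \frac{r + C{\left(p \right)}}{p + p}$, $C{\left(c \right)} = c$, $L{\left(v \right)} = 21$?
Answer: $\frac{440}{39} \approx 11.282$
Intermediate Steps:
$P{\left(t \right)} = 24 + t$
$s{\left(p,r \right)} = \frac{p + r}{2 p}$ ($s{\left(p,r \right)} = \frac{r + p}{p + p} = \frac{p + r}{2 p}$)
$s{\left(39,-19 \right)} \left(P{\left(-1 \right)} + L{\left(Q \right)}\right) = \frac{39 - 19}{2 \cdot 39} \left(\left(24 - 1\right) + 21\right) = \frac{1}{2} \cdot \frac{1}{39} \cdot 20 \left(23 + 21\right) = \frac{10}{39} \cdot 44 = \frac{440}{39}$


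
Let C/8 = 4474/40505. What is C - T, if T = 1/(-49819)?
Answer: 1783162153/2017918595 ≈ 0.88366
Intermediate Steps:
T = -1/49819 ≈ -2.0073e-5
C = 35792/40505 (C = 8*(4474/40505) = 35792/40505 ≈ 0.88364)
C - T = 35792/40505 - 1*(-1/49819) = 35792/40505 + 1/49819 = 1783162153/2017918595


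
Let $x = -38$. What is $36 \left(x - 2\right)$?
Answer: $-1440$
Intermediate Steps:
$36 \left(x - 2\right) = 36 \left(-38 - 2\right) = 36 \left(-40\right) = -1440$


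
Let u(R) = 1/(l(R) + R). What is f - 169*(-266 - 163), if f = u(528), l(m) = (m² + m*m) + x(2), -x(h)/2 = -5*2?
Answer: 40463968117/558116 ≈ 72501.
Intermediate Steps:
x(h) = 20 (x(h) = -(-10)*2 = -2*(-10) = 20)
l(m) = 20 + 2*m² (l(m) = (m² + m*m) + 20 = (m² + m²) + 20 = 2*m² + 20 = 20 + 2*m²)
u(R) = 1/(20 + R + 2*R²) (u(R) = 1/((20 + 2*R²) + R) = 1/(20 + R + 2*R²))
f = 1/558116 (f = 1/(20 + 528 + 2*528²) = 1/(20 + 528 + 2*278784) = 1/(20 + 528 + 557568) = 1/558116 ≈ 1.7917e-6)
f - 169*(-266 - 163) = 1/558116 - 169*(-266 - 163) = 1/558116 - 169*(-429) = 1/558116 + 72501 = 40463968117/558116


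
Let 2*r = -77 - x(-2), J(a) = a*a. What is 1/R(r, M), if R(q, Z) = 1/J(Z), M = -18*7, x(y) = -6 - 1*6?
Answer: 15876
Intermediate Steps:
x(y) = -12 (x(y) = -6 - 6 = -12)
M = -126
J(a) = a²
r = -65/2 (r = (-77 - 1*(-12))/2 = (-77 + 12)/2 = (½)*(-65) = -65/2 ≈ -32.500)
R(q, Z) = Z⁻² (R(q, Z) = 1/(Z²) = Z⁻²)
1/R(r, M) = 1/((-126)⁻²) = 1/(1/15876) = 15876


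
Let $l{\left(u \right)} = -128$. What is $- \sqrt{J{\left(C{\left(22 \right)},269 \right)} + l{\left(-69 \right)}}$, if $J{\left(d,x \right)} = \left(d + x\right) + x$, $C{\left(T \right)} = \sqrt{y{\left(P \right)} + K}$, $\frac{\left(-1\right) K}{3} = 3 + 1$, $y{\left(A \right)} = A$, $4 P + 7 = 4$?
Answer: $- \frac{\sqrt{1640 + 2 i \sqrt{51}}}{2} \approx -20.249 - 0.088172 i$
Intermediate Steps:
$P = - \frac{3}{4}$ ($P = - \frac{7}{4} + \frac{1}{4} \cdot 4 = - \frac{7}{4} + 1 = - \frac{3}{4} \approx -0.75$)
$K = -12$ ($K = - 3 \left(3 + 1\right) = \left(-3\right) 4 = -12$)
$C{\left(T \right)} = \frac{i \sqrt{51}}{2}$ ($C{\left(T \right)} = \sqrt{- \frac{3}{4} - 12} = \sqrt{- \frac{51}{4}} = \frac{i \sqrt{51}}{2}$)
$J{\left(d,x \right)} = d + 2 x$
$- \sqrt{J{\left(C{\left(22 \right)},269 \right)} + l{\left(-69 \right)}} = - \sqrt{\left(\frac{i \sqrt{51}}{2} + 2 \cdot 269\right) - 128} = - \sqrt{\left(\frac{i \sqrt{51}}{2} + 538\right) - 128} = - \sqrt{\left(538 + \frac{i \sqrt{51}}{2}\right) - 128} = - \sqrt{410 + \frac{i \sqrt{51}}{2}}$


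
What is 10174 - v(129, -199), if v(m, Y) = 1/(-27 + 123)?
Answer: 976703/96 ≈ 10174.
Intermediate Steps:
v(m, Y) = 1/96
10174 - v(129, -199) = 10174 - 1*1/96 = 10174 - 1/96 = 976703/96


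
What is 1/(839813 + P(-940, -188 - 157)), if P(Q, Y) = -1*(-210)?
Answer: 1/840023 ≈ 1.1904e-6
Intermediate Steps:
P(Q, Y) = 210
1/(839813 + P(-940, -188 - 157)) = 1/(839813 + 210) = 1/840023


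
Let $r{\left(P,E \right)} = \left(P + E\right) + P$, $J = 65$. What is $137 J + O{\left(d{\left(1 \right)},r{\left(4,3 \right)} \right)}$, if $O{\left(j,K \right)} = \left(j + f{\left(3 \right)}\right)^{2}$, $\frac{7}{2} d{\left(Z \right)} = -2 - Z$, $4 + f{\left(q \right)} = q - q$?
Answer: $\frac{437501}{49} \approx 8928.6$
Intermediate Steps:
$f{\left(q \right)} = -4$ ($f{\left(q \right)} = -4 + \left(q - q\right) = -4 + 0 = -4$)
$d{\left(Z \right)} = - \frac{4}{7} - \frac{2 Z}{7}$ ($d{\left(Z \right)} = \frac{2 \left(-2 - Z\right)}{7} = - \frac{4}{7} - \frac{2 Z}{7}$)
$r{\left(P,E \right)} = E + 2 P$ ($r{\left(P,E \right)} = \left(E + P\right) + P = E + 2 P$)
$O{\left(j,K \right)} = \left(-4 + j\right)^{2}$ ($O{\left(j,K \right)} = \left(j - 4\right)^{2} = \left(-4 + j\right)^{2}$)
$137 J + O{\left(d{\left(1 \right)},r{\left(4,3 \right)} \right)} = 137 \cdot 65 + \left(-4 - \frac{6}{7}\right)^{2} = 8905 + \left(-4 - \frac{6}{7}\right)^{2} = 8905 + \left(- \frac{34}{7}\right)^{2} = 8905 + \frac{1156}{49} = \frac{437501}{49}$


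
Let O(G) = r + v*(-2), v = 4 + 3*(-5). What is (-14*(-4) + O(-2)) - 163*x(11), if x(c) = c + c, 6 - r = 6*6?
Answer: -3538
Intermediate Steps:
r = -30 (r = 6 - 6*6 = 6 - 1*36 = 6 - 36 = -30)
v = -11 (v = 4 - 15 = -11)
x(c) = 2*c
O(G) = -8 (O(G) = -30 - 11*(-2) = -30 + 22 = -8)
(-14*(-4) + O(-2)) - 163*x(11) = (-14*(-4) - 8) - 326*11 = (56 - 8) - 163*22 = 48 - 3586 = -3538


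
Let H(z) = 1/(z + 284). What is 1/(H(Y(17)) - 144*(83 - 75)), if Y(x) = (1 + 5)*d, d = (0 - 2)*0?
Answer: -284/327167 ≈ -0.00086806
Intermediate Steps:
d = 0 (d = -2*0 = 0)
Y(x) = 0 (Y(x) = (1 + 5)*0 = 6*0 = 0)
H(z) = 1/(284 + z)
1/(H(Y(17)) - 144*(83 - 75)) = 1/(1/(284 + 0) - 144*(83 - 75)) = 1/(1/284 - 144*8) = 1/(1/284 - 1152) = 1/(-327167/284) = -284/327167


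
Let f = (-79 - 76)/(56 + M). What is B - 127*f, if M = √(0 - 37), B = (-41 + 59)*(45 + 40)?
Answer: 5957050/3173 - 19685*I*√37/3173 ≈ 1877.4 - 37.737*I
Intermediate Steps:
B = 1530 (B = 18*85 = 1530)
M = I*√37 (M = √(-37) = I*√37 ≈ 6.0828*I)
f = -155/(56 + I*√37) (f = (-79 - 76)/(56 + I*√37) = -155/(56 + I*√37) ≈ -2.7356 + 0.29714*I)
B - 127*f = 1530 - 127*(-8680/3173 + 155*I*√37/3173) = 1530 + (1102360/3173 - 19685*I*√37/3173) = 5957050/3173 - 19685*I*√37/3173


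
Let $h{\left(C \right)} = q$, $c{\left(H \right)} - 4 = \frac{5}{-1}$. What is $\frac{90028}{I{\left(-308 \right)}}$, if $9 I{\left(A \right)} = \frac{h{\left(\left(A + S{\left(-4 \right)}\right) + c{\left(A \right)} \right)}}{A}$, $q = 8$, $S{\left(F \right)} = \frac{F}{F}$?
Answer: $-31194702$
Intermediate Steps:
$S{\left(F \right)} = 1$
$c{\left(H \right)} = -1$ ($c{\left(H \right)} = 4 + \frac{5}{-1} = 4 + 5 \left(-1\right) = 4 - 5 = -1$)
$h{\left(C \right)} = 8$
$I{\left(A \right)} = \frac{8}{9 A}$ ($I{\left(A \right)} = \frac{8 \frac{1}{A}}{9} = \frac{8}{9 A}$)
$\frac{90028}{I{\left(-308 \right)}} = \frac{90028}{\frac{8}{9} \frac{1}{-308}} = \frac{90028}{\frac{8}{9} \left(- \frac{1}{308}\right)} = \frac{90028}{- \frac{2}{693}} = 90028 \left(- \frac{693}{2}\right) = -31194702$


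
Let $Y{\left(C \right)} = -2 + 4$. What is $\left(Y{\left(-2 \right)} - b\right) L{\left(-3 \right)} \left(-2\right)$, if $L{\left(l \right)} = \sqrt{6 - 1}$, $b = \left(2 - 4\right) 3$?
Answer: $- 16 \sqrt{5} \approx -35.777$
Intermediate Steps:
$Y{\left(C \right)} = 2$
$b = -6$ ($b = \left(-2\right) 3 = -6$)
$L{\left(l \right)} = \sqrt{5}$
$\left(Y{\left(-2 \right)} - b\right) L{\left(-3 \right)} \left(-2\right) = \left(2 - -6\right) \sqrt{5} \left(-2\right) = \left(2 + 6\right) \sqrt{5} \left(-2\right) = 8 \sqrt{5} \left(-2\right) = - 16 \sqrt{5}$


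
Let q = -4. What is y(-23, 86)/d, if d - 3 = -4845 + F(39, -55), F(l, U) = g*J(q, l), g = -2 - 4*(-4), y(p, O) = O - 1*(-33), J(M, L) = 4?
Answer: -119/4786 ≈ -0.024864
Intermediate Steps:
y(p, O) = 33 + O (y(p, O) = O + 33 = 33 + O)
g = 14 (g = -2 + 16 = 14)
F(l, U) = 56 (F(l, U) = 14*4 = 56)
d = -4786 (d = 3 + (-4845 + 56) = 3 - 4789 = -4786)
y(-23, 86)/d = (33 + 86)/(-4786) = 119*(-1/4786) = -119/4786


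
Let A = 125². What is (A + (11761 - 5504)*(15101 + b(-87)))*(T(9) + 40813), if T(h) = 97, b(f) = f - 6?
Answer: 3842295059710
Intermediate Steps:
b(f) = -6 + f
A = 15625
(A + (11761 - 5504)*(15101 + b(-87)))*(T(9) + 40813) = (15625 + (11761 - 5504)*(15101 + (-6 - 87)))*(97 + 40813) = (15625 + 6257*(15101 - 93))*40910 = (15625 + 6257*15008)*40910 = (15625 + 93905056)*40910 = 93920681*40910 = 3842295059710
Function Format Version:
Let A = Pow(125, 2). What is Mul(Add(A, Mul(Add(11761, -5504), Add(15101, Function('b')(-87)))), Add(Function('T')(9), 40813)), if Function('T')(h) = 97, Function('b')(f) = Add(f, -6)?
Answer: 3842295059710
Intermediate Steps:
Function('b')(f) = Add(-6, f)
A = 15625
Mul(Add(A, Mul(Add(11761, -5504), Add(15101, Function('b')(-87)))), Add(Function('T')(9), 40813)) = Mul(Add(15625, Mul(Add(11761, -5504), Add(15101, Add(-6, -87)))), Add(97, 40813)) = Mul(Add(15625, Mul(6257, Add(15101, -93))), 40910) = Mul(Add(15625, Mul(6257, 15008)), 40910) = Mul(Add(15625, 93905056), 40910) = Mul(93920681, 40910) = 3842295059710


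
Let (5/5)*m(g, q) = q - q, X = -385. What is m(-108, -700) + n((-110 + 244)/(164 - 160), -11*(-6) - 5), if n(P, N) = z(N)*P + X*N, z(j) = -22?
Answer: -24222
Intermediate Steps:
m(g, q) = 0 (m(g, q) = q - q = 0)
n(P, N) = -385*N - 22*P (n(P, N) = -22*P - 385*N = -385*N - 22*P)
m(-108, -700) + n((-110 + 244)/(164 - 160), -11*(-6) - 5) = 0 + (-385*(-11*(-6) - 5) - 22*(-110 + 244)/(164 - 160)) = 0 + (-385*(66 - 5) - 2948/4) = 0 + (-385*61 - 2948/4) = 0 + (-23485 - 22*67/2) = 0 + (-23485 - 737) = 0 - 24222 = -24222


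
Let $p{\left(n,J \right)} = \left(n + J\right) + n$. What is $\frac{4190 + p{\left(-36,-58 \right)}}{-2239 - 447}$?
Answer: $- \frac{2030}{1343} \approx -1.5115$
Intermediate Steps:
$p{\left(n,J \right)} = J + 2 n$ ($p{\left(n,J \right)} = \left(J + n\right) + n = J + 2 n$)
$\frac{4190 + p{\left(-36,-58 \right)}}{-2239 - 447} = \frac{4190 + \left(-58 + 2 \left(-36\right)\right)}{-2239 - 447} = \frac{4190 - 130}{-2686} = \left(4190 - 130\right) \left(- \frac{1}{2686}\right) = 4060 \left(- \frac{1}{2686}\right) = - \frac{2030}{1343}$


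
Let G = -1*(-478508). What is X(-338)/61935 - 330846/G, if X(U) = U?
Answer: -10326341357/14818196490 ≈ -0.69687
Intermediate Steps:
G = 478508
X(-338)/61935 - 330846/G = -338/61935 - 330846/478508 = -338*1/61935 - 330846*1/478508 = -338/61935 - 165423/239254 = -10326341357/14818196490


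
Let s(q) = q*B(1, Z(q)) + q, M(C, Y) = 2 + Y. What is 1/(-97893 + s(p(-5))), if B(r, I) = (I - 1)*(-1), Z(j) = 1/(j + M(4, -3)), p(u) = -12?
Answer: -13/1272933 ≈ -1.0213e-5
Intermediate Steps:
Z(j) = 1/(-1 + j) (Z(j) = 1/(j + (2 - 3)) = 1/(j - 1) = 1/(-1 + j))
B(r, I) = 1 - I (B(r, I) = (-1 + I)*(-1) = 1 - I)
s(q) = q + q*(1 - 1/(-1 + q)) (s(q) = q*(1 - 1/(-1 + q)) + q = q + q*(1 - 1/(-1 + q)))
1/(-97893 + s(p(-5))) = 1/(-97893 - 12*(-3 + 2*(-12))/(-1 - 12)) = 1/(-97893 - 12*(-3 - 24)/(-13)) = 1/(-97893 - 12*(-1/13)*(-27)) = 1/(-97893 - 324/13) = 1/(-1272933/13) = -13/1272933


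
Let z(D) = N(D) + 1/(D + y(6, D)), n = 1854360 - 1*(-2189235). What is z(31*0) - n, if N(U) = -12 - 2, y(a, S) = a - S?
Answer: -24261653/6 ≈ -4.0436e+6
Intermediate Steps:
n = 4043595 (n = 1854360 + 2189235 = 4043595)
N(U) = -14
z(D) = -83/6 (z(D) = -14 + 1/(D + (6 - D)) = -14 + 1/6 = -14 + ⅙ = -83/6)
z(31*0) - n = -83/6 - 1*4043595 = -83/6 - 4043595 = -24261653/6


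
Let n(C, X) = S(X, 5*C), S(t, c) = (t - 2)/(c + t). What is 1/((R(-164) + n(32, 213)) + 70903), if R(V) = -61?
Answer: 373/26424277 ≈ 1.4116e-5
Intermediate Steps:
S(t, c) = (-2 + t)/(c + t)
n(C, X) = (-2 + X)/(X + 5*C) (n(C, X) = (-2 + X)/(5*C + X) = (-2 + X)/(X + 5*C))
1/((R(-164) + n(32, 213)) + 70903) = 1/((-61 + (-2 + 213)/(213 + 5*32)) + 70903) = 1/((-61 + 211/(213 + 160)) + 70903) = 1/((-61 + 211/373) + 70903) = 1/(-22542/373 + 70903) = 1/(26424277/373) = 373/26424277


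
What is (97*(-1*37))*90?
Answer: -323010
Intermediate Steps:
(97*(-1*37))*90 = (97*(-37))*90 = -3589*90 = -323010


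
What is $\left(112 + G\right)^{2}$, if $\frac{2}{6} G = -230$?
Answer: $334084$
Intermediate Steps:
$G = -690$ ($G = 3 \left(-230\right) = -690$)
$\left(112 + G\right)^{2} = \left(112 - 690\right)^{2} = \left(-578\right)^{2} = 334084$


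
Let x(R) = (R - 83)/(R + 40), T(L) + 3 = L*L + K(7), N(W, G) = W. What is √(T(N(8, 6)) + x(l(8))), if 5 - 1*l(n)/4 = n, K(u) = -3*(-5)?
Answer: √14231/14 ≈ 8.5210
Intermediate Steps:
K(u) = 15
l(n) = 20 - 4*n
T(L) = 12 + L² (T(L) = -3 + (L*L + 15) = -3 + (L² + 15) = -3 + (15 + L²) = 12 + L²)
x(R) = (-83 + R)/(40 + R)
√(T(N(8, 6)) + x(l(8))) = √((12 + 8²) + (-83 + (20 - 4*8))/(40 + (20 - 4*8))) = √((12 + 64) + (-83 + (20 - 32))/(40 + (20 - 32))) = √(76 + (-83 - 12)/(40 - 12)) = √(76 - 95/28) = √(2033/28) = √14231/14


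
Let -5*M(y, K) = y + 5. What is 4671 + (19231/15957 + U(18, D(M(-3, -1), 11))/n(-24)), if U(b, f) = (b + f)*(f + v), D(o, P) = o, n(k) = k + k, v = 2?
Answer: 1863625414/398925 ≈ 4671.6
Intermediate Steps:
M(y, K) = -1 - y/5 (M(y, K) = -(y + 5)/5 = -(5 + y)/5 = -1 - y/5)
n(k) = 2*k
U(b, f) = (2 + f)*(b + f) (U(b, f) = (b + f)*(f + 2) = (b + f)*(2 + f) = (2 + f)*(b + f))
4671 + (19231/15957 + U(18, D(M(-3, -1), 11))/n(-24)) = 4671 + (19231/15957 + ((-1 - 1/5*(-3))**2 + 2*18 + 2*(-1 - 1/5*(-3)) + 18*(-1 - 1/5*(-3)))/((2*(-24)))) = 4671 + (19231*(1/15957) + ((-1 + 3/5)**2 + 36 + 2*(-1 + 3/5) + 18*(-1 + 3/5))/(-48)) = 4671 + (19231/15957 + ((-2/5)**2 + 36 + 2*(-2/5) + 18*(-2/5))*(-1/48)) = 4671 + (19231/15957 + (4/25 + 36 - 4/5 - 36/5)*(-1/48)) = 4671 + (19231/15957 + (704/25)*(-1/48)) = 4671 + (19231/15957 - 44/75) = 4671 + 246739/398925 = 1863625414/398925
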